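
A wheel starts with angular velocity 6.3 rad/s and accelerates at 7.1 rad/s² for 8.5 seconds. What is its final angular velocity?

ω = ω₀ + αt = 6.3 + 7.1 × 8.5 = 66.65 rad/s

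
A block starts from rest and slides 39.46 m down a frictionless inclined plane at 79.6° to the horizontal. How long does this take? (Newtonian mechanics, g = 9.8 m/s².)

a = g sin(θ) = 9.8 × sin(79.6°) = 9.639 m/s²
t = √(2d/a) = √(2 × 39.46 / 9.639) = 2.86 s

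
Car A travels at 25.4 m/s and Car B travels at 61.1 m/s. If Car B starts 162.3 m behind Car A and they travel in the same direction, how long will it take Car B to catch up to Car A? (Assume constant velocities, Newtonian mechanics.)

Relative speed: v_rel = 61.1 - 25.4 = 35.7 m/s
Time to catch: t = d₀/v_rel = 162.3/35.7 = 4.55 s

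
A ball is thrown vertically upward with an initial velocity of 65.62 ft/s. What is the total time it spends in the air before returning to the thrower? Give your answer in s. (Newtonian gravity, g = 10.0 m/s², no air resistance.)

v₀ = 65.62 ft/s × 0.3048 = 20.001 m/s
t_total = 2 × v₀ / g = 2 × 20.001 / 10.0 = 4.0 s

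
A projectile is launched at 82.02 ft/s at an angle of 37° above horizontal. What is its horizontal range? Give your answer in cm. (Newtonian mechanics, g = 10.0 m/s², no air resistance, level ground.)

v₀ = 82.02 ft/s × 0.3048 = 24.9997 m/s
R = v₀² × sin(2θ) / g = 24.9997² × sin(2 × 37°) / 10.0 = 624.985 × 0.961262 / 10.0 = 60.0774 m
R = 60.0774 m / 0.01 = 6008 cm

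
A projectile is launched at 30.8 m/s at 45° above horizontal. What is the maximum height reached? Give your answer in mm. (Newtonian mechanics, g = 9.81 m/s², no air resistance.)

H = v₀² × sin²(θ) / (2g) = 30.8² × sin(45°)² / (2 × 9.81) = 948.64 × 0.5 / 19.62 = 24.1753 m
H = 24.1753 m / 0.001 = 24180 mm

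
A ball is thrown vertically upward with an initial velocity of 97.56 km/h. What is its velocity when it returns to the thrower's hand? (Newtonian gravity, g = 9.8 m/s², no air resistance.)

By conservation of energy (no air resistance), the ball returns to the throw height with the same speed as launch, but directed downward.
|v_ground| = v₀ = 97.56 km/h
v_ground = 97.56 km/h (downward)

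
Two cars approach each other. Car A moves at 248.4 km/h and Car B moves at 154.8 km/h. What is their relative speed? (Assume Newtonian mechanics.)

v_rel = v_A + v_B = 248.4 + 154.8 = 403.2 km/h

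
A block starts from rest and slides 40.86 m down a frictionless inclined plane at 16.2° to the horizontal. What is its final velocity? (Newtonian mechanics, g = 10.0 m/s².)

a = g sin(θ) = 10.0 × sin(16.2°) = 2.7899 m/s²
v = √(2ad) = √(2 × 2.7899 × 40.86) = 15.1 m/s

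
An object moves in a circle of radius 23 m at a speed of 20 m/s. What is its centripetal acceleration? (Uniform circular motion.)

a_c = v²/r = 20²/23 = 400/23 = 17.39 m/s²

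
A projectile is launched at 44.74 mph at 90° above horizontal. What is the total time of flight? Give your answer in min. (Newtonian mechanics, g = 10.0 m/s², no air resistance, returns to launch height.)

v₀ = 44.74 mph × 0.44704 = 20.0006 m/s
T = 2 × v₀ × sin(θ) / g = 2 × 20.0006 × sin(90°) / 10.0 = 2 × 20.0006 × 1.0 / 10.0 = 4.00012 s
T = 4.00012 s / 60.0 = 0.06667 min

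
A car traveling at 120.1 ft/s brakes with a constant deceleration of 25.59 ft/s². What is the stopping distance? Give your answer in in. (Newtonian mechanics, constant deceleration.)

v₀ = 120.1 ft/s × 0.3048 = 36.6065 m/s
a = 25.59 ft/s² × 0.3048 = 7.79983 m/s²
d = v₀² / (2a) = 36.6065² / (2 × 7.79983) = 1340.04 / 15.5997 = 85.9017 m
d = 85.9017 m / 0.0254 = 3382 in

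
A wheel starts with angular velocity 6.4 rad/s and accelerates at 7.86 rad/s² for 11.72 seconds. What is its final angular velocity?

ω = ω₀ + αt = 6.4 + 7.86 × 11.72 = 98.52 rad/s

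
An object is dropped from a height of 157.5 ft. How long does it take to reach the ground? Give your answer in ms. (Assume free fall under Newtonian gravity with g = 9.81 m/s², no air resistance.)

h = 157.5 ft × 0.3048 = 48.006 m
t = √(2h/g) = √(2 × 48.006 / 9.81) = 3.12844 s
t = 3.12844 s / 0.001 = 3128 ms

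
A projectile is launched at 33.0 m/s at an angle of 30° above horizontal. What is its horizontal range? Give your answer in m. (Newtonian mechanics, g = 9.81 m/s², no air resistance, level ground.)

R = v₀² × sin(2θ) / g = 33.0² × sin(2 × 30°) / 9.81 = 1089.0 × 0.866025 / 9.81 = 96.14 m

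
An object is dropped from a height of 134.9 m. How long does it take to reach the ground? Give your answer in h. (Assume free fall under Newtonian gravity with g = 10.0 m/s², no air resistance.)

t = √(2h/g) = √(2 × 134.9 / 10.0) = 5.19423 s
t = 5.19423 s / 3600.0 = 0.001443 h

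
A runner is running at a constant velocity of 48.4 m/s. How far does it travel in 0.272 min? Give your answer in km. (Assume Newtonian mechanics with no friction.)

t = 0.272 min × 60.0 = 16.32 s
d = v × t = 48.4 × 16.32 = 789.888 m
d = 789.888 m / 1000.0 = 0.7899 km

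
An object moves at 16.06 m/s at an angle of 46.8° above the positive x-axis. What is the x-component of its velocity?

vₓ = v cos(θ) = 16.06 × cos(46.8°) = 10.99 m/s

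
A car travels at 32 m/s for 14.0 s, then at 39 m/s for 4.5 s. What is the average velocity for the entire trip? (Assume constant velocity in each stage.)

d₁ = v₁t₁ = 32 × 14.0 = 448.0 m
d₂ = v₂t₂ = 39 × 4.5 = 175.5 m
d_total = 623.5 m, t_total = 18.5 s
v_avg = d_total/t_total = 623.5/18.5 = 33.7 m/s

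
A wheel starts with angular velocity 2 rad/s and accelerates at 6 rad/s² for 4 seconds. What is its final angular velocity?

ω = ω₀ + αt = 2 + 6 × 4 = 26 rad/s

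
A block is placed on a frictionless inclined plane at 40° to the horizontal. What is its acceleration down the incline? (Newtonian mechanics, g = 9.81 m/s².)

a = g sin(θ) = 9.81 × sin(40°) = 9.81 × 0.6428 = 6.31 m/s²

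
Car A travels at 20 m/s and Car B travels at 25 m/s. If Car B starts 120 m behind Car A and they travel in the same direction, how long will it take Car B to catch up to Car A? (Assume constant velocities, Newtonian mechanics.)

Relative speed: v_rel = 25 - 20 = 5 m/s
Time to catch: t = d₀/v_rel = 120/5 = 24.0 s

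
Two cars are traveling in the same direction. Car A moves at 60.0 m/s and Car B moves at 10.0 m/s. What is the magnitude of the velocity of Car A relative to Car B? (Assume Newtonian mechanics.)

v_rel = |v_A - v_B| = |60.0 - 10.0| = 50.0 m/s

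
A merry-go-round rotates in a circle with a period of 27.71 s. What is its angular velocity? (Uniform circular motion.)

ω = 2π/T = 2π/27.71 = 0.2267 rad/s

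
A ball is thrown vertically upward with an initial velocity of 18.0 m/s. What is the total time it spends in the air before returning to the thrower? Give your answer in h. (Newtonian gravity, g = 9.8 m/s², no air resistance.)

t_total = 2 × v₀ / g = 2 × 18.0 / 9.8 = 3.67347 s
t_total = 3.67347 s / 3600.0 = 0.00102 h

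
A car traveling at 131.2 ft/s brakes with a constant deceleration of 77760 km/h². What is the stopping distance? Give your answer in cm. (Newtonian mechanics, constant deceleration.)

v₀ = 131.2 ft/s × 0.3048 = 39.9898 m/s
a = 77760 km/h² × 7.716049382716049e-05 = 6.0 m/s²
d = v₀² / (2a) = 39.9898² / (2 × 6.0) = 1599.18 / 12.0 = 133.265 m
d = 133.265 m / 0.01 = 13330 cm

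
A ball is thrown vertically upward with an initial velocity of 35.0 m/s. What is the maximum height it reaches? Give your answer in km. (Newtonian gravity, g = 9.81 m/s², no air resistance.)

h_max = v₀² / (2g) = 35.0² / (2 × 9.81) = 1225.0 / 19.62 = 62.4363 m
h_max = 62.4363 m / 1000.0 = 0.06244 km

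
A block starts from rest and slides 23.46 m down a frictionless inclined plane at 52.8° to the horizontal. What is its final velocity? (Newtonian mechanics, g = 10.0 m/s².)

a = g sin(θ) = 10.0 × sin(52.8°) = 7.9653 m/s²
v = √(2ad) = √(2 × 7.9653 × 23.46) = 19.33 m/s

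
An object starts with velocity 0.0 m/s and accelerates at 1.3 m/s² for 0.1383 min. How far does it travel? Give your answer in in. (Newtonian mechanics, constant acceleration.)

t = 0.1383 min × 60.0 = 8.298 s
d = v₀ × t + ½ × a × t² = 0.0 × 8.298 + 0.5 × 1.3 × 8.298² = 44.7569 m
d = 44.7569 m / 0.0254 = 1762 in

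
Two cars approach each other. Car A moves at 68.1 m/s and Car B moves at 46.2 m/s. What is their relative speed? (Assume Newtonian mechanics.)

v_rel = v_A + v_B = 68.1 + 46.2 = 114.3 m/s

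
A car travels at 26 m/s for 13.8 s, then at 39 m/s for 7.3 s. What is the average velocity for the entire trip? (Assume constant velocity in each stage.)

d₁ = v₁t₁ = 26 × 13.8 = 358.8 m
d₂ = v₂t₂ = 39 × 7.3 = 284.7 m
d_total = 643.5 m, t_total = 21.1 s
v_avg = d_total/t_total = 643.5/21.1 = 30.5 m/s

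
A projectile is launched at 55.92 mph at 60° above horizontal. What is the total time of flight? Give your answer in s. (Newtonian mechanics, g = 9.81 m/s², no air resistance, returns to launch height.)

v₀ = 55.92 mph × 0.44704 = 24.9985 m/s
T = 2 × v₀ × sin(θ) / g = 2 × 24.9985 × sin(60°) / 9.81 = 2 × 24.9985 × 0.866025 / 9.81 = 4.414 s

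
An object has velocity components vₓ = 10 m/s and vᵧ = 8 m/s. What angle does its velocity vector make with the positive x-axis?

θ = arctan(vᵧ/vₓ) = arctan(8/10) = 38.66°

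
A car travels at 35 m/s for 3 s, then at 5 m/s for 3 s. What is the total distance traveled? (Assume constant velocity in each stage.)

d₁ = v₁t₁ = 35 × 3 = 105 m
d₂ = v₂t₂ = 5 × 3 = 15 m
d_total = 105 + 15 = 120 m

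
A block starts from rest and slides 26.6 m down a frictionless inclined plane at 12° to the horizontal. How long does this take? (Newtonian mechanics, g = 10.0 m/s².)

a = g sin(θ) = 10.0 × sin(12°) = 2.0791 m/s²
t = √(2d/a) = √(2 × 26.6 / 2.0791) = 5.06 s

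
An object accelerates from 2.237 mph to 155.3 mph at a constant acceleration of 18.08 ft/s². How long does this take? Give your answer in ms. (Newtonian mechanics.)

v₀ = 2.237 mph × 0.44704 = 1.00003 m/s
v = 155.3 mph × 0.44704 = 69.4253 m/s
a = 18.08 ft/s² × 0.3048 = 5.51078 m/s²
t = (v - v₀) / a = (69.4253 - 1.00003) / 5.51078 = 12.4166 s
t = 12.4166 s / 0.001 = 12420 ms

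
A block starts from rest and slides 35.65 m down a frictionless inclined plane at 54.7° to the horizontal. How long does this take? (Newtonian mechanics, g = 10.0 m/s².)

a = g sin(θ) = 10.0 × sin(54.7°) = 8.1614 m/s²
t = √(2d/a) = √(2 × 35.65 / 8.1614) = 2.96 s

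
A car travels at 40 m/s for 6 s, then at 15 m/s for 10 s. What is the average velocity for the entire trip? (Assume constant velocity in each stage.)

d₁ = v₁t₁ = 40 × 6 = 240 m
d₂ = v₂t₂ = 15 × 10 = 150 m
d_total = 390 m, t_total = 16 s
v_avg = d_total/t_total = 390/16 = 24.38 m/s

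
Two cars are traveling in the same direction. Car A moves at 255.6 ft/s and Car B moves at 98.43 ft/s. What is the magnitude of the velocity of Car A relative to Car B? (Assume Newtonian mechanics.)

v_rel = |v_A - v_B| = |255.6 - 98.43| = 157.17 ft/s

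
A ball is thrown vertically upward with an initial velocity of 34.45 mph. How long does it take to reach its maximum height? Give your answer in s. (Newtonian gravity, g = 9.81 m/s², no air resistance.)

v₀ = 34.45 mph × 0.44704 = 15.4005 m/s
t_up = v₀ / g = 15.4005 / 9.81 = 1.57 s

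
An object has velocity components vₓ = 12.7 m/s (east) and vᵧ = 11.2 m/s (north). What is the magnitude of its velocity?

|v| = √(vₓ² + vᵧ²) = √(12.7² + 11.2²) = √(286.73) = 16.93 m/s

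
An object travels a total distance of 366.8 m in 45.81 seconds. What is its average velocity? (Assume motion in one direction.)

v_avg = Δd / Δt = 366.8 / 45.81 = 8.01 m/s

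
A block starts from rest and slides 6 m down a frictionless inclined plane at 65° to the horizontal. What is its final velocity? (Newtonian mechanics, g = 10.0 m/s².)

a = g sin(θ) = 10.0 × sin(65°) = 9.0631 m/s²
v = √(2ad) = √(2 × 9.0631 × 6) = 10.43 m/s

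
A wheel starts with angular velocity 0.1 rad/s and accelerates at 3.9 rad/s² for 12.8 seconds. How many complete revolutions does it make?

θ = ω₀t + ½αt² = 0.1×12.8 + ½×3.9×12.8² = 320.768 rad
Total revolutions = θ/(2π) = 320.768/(2π) = 51.05
Complete revolutions = ⌊51.05⌋ = 51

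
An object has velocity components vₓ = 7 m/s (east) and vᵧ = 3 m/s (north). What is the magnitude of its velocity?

|v| = √(vₓ² + vᵧ²) = √(7² + 3²) = √(58) = 7.62 m/s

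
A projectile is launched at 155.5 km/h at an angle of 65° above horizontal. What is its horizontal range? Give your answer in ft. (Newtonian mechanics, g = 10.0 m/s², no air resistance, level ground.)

v₀ = 155.5 km/h × 0.2777777777777778 = 43.1944 m/s
R = v₀² × sin(2θ) / g = 43.1944² × sin(2 × 65°) / 10.0 = 1865.76 × 0.766044 / 10.0 = 142.925 m
R = 142.925 m / 0.3048 = 468.9 ft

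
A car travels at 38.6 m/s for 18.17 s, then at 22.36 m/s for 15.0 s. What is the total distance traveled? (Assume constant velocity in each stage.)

d₁ = v₁t₁ = 38.6 × 18.17 = 701.362 m
d₂ = v₂t₂ = 22.36 × 15.0 = 335.4 m
d_total = 701.362 + 335.4 = 1036.76 m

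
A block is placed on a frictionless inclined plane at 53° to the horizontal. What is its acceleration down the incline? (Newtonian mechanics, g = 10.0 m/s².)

a = g sin(θ) = 10.0 × sin(53°) = 10.0 × 0.7986 = 7.99 m/s²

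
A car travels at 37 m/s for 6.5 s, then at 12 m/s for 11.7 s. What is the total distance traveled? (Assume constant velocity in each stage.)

d₁ = v₁t₁ = 37 × 6.5 = 240.5 m
d₂ = v₂t₂ = 12 × 11.7 = 140.4 m
d_total = 240.5 + 140.4 = 380.9 m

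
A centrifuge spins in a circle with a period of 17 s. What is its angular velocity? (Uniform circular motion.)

ω = 2π/T = 2π/17 = 0.3696 rad/s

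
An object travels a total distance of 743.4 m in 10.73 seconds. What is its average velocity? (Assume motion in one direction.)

v_avg = Δd / Δt = 743.4 / 10.73 = 69.28 m/s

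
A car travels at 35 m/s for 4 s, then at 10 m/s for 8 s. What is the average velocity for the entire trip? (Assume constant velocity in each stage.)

d₁ = v₁t₁ = 35 × 4 = 140 m
d₂ = v₂t₂ = 10 × 8 = 80 m
d_total = 220 m, t_total = 12 s
v_avg = d_total/t_total = 220/12 = 18.33 m/s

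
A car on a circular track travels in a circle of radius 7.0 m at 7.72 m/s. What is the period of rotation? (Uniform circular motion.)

T = 2πr/v = 2π×7.0/7.72 = 5.7 s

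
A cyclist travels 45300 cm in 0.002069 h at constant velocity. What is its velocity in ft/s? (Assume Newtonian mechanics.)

d = 45300 cm × 0.01 = 453.0 m
t = 0.002069 h × 3600.0 = 7.4484 s
v = d / t = 453.0 / 7.4484 = 60.8184 m/s
v = 60.8184 m/s / 0.3048 = 199.5 ft/s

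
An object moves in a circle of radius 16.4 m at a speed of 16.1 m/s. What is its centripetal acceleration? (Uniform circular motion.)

a_c = v²/r = 16.1²/16.4 = 259.21/16.4 = 15.81 m/s²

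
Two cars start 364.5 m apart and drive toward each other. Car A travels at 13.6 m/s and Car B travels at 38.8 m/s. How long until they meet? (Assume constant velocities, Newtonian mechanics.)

Combined speed: v_combined = 13.6 + 38.8 = 52.4 m/s
Time to meet: t = d/v_combined = 364.5/52.4 = 6.96 s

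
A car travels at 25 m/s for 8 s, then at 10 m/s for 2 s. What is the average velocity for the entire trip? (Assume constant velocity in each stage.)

d₁ = v₁t₁ = 25 × 8 = 200 m
d₂ = v₂t₂ = 10 × 2 = 20 m
d_total = 220 m, t_total = 10 s
v_avg = d_total/t_total = 220/10 = 22.0 m/s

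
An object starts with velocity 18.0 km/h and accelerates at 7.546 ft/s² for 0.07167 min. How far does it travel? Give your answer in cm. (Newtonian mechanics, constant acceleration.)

v₀ = 18.0 km/h × 0.2777777777777778 = 5.0 m/s
a = 7.546 ft/s² × 0.3048 = 2.30002 m/s²
t = 0.07167 min × 60.0 = 4.3002 s
d = v₀ × t + ½ × a × t² = 5.0 × 4.3002 + 0.5 × 2.30002 × 4.3002² = 42.7667 m
d = 42.7667 m / 0.01 = 4277 cm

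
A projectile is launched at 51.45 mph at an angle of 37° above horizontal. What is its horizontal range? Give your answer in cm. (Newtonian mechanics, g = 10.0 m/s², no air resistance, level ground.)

v₀ = 51.45 mph × 0.44704 = 23.0002 m/s
R = v₀² × sin(2θ) / g = 23.0002² × sin(2 × 37°) / 10.0 = 529.009 × 0.961262 / 10.0 = 50.8516 m
R = 50.8516 m / 0.01 = 5085 cm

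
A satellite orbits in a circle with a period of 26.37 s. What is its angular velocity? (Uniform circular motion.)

ω = 2π/T = 2π/26.37 = 0.2383 rad/s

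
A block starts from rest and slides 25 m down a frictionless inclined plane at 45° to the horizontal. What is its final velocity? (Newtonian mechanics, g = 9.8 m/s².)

a = g sin(θ) = 9.8 × sin(45°) = 6.9296 m/s²
v = √(2ad) = √(2 × 6.9296 × 25) = 18.61 m/s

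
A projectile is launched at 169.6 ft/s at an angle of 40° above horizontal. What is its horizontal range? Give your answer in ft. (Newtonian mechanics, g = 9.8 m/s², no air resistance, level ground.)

v₀ = 169.6 ft/s × 0.3048 = 51.6941 m/s
R = v₀² × sin(2θ) / g = 51.6941² × sin(2 × 40°) / 9.8 = 2672.28 × 0.984808 / 9.8 = 268.539 m
R = 268.539 m / 0.3048 = 881.0 ft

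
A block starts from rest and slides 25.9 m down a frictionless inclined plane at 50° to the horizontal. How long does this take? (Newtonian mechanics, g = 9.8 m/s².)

a = g sin(θ) = 9.8 × sin(50°) = 7.5072 m/s²
t = √(2d/a) = √(2 × 25.9 / 7.5072) = 2.63 s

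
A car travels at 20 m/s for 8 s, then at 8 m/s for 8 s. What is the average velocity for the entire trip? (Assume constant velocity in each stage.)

d₁ = v₁t₁ = 20 × 8 = 160 m
d₂ = v₂t₂ = 8 × 8 = 64 m
d_total = 224 m, t_total = 16 s
v_avg = d_total/t_total = 224/16 = 14.0 m/s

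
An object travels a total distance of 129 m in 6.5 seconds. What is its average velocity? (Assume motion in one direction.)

v_avg = Δd / Δt = 129 / 6.5 = 19.85 m/s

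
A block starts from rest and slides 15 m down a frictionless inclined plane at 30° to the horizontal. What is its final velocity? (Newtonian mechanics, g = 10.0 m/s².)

a = g sin(θ) = 10.0 × sin(30°) = 5.0 m/s²
v = √(2ad) = √(2 × 5.0 × 15) = 12.25 m/s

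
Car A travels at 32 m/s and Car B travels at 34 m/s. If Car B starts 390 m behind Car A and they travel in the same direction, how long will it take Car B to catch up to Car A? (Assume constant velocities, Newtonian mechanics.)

Relative speed: v_rel = 34 - 32 = 2 m/s
Time to catch: t = d₀/v_rel = 390/2 = 195.0 s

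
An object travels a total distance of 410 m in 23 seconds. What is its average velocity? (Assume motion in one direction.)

v_avg = Δd / Δt = 410 / 23 = 17.83 m/s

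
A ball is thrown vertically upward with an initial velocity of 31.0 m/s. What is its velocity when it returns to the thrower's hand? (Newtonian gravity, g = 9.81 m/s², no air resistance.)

By conservation of energy (no air resistance), the ball returns to the throw height with the same speed as launch, but directed downward.
|v_ground| = v₀ = 31.0 m/s
v_ground = 31.0 m/s (downward)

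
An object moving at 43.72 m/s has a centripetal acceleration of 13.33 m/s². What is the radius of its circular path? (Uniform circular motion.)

r = v²/a_c = 43.72²/13.33 = 143.39 m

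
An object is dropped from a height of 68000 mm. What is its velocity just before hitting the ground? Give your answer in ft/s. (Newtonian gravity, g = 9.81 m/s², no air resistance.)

h = 68000 mm × 0.001 = 68.0 m
v = √(2gh) = √(2 × 9.81 × 68.0) = 36.5262 m/s
v = 36.5262 m/s / 0.3048 = 119.8 ft/s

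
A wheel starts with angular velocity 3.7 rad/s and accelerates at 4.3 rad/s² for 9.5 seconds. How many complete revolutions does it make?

θ = ω₀t + ½αt² = 3.7×9.5 + ½×4.3×9.5² = 229.1875 rad
Total revolutions = θ/(2π) = 229.1875/(2π) = 36.48
Complete revolutions = ⌊36.48⌋ = 36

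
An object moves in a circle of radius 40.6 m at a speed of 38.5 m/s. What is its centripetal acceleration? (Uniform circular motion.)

a_c = v²/r = 38.5²/40.6 = 1482.25/40.6 = 36.51 m/s²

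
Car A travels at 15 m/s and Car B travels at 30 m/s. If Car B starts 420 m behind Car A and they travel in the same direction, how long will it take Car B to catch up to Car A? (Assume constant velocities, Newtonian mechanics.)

Relative speed: v_rel = 30 - 15 = 15 m/s
Time to catch: t = d₀/v_rel = 420/15 = 28.0 s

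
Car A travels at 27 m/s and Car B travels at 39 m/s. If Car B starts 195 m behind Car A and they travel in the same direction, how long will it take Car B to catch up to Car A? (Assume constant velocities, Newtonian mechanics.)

Relative speed: v_rel = 39 - 27 = 12 m/s
Time to catch: t = d₀/v_rel = 195/12 = 16.25 s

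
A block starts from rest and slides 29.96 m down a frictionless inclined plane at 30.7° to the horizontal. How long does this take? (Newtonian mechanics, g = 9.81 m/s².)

a = g sin(θ) = 9.81 × sin(30.7°) = 5.0084 m/s²
t = √(2d/a) = √(2 × 29.96 / 5.0084) = 3.46 s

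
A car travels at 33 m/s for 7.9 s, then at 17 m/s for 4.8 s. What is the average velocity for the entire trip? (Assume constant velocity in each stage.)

d₁ = v₁t₁ = 33 × 7.9 = 260.7 m
d₂ = v₂t₂ = 17 × 4.8 = 81.6 m
d_total = 342.3 m, t_total = 12.7 s
v_avg = d_total/t_total = 342.3/12.7 = 26.95 m/s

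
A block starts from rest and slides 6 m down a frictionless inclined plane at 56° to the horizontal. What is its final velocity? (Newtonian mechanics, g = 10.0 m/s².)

a = g sin(θ) = 10.0 × sin(56°) = 8.2904 m/s²
v = √(2ad) = √(2 × 8.2904 × 6) = 9.97 m/s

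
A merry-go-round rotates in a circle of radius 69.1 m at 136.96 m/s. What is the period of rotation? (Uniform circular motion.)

T = 2πr/v = 2π×69.1/136.96 = 3.17 s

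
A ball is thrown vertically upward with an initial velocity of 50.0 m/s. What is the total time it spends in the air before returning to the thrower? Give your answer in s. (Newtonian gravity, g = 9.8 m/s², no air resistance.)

t_total = 2 × v₀ / g = 2 × 50.0 / 9.8 = 10.2 s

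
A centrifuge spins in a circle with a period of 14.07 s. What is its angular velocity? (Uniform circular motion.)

ω = 2π/T = 2π/14.07 = 0.4466 rad/s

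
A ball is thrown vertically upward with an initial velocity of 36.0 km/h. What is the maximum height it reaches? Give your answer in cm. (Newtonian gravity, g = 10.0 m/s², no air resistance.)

v₀ = 36.0 km/h × 0.2777777777777778 = 10.0 m/s
h_max = v₀² / (2g) = 10.0² / (2 × 10.0) = 100.0 / 20.0 = 5.0 m
h_max = 5.0 m / 0.01 = 500.0 cm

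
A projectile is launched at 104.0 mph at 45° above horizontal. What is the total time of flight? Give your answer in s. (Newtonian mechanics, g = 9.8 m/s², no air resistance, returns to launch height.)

v₀ = 104.0 mph × 0.44704 = 46.4922 m/s
T = 2 × v₀ × sin(θ) / g = 2 × 46.4922 × sin(45°) / 9.8 = 2 × 46.4922 × 0.707107 / 9.8 = 6.709 s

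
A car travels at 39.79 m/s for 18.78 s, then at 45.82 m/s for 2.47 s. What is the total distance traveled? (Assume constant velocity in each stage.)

d₁ = v₁t₁ = 39.79 × 18.78 = 747.2562 m
d₂ = v₂t₂ = 45.82 × 2.47 = 113.1754 m
d_total = 747.2562 + 113.1754 = 860.43 m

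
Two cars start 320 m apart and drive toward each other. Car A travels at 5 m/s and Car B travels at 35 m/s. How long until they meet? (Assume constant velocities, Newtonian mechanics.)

Combined speed: v_combined = 5 + 35 = 40 m/s
Time to meet: t = d/v_combined = 320/40 = 8.0 s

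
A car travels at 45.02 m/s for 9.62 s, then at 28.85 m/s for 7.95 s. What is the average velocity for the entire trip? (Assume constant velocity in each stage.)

d₁ = v₁t₁ = 45.02 × 9.62 = 433.0924 m
d₂ = v₂t₂ = 28.85 × 7.95 = 229.3575 m
d_total = 662.4499 m, t_total = 17.57 s
v_avg = d_total/t_total = 662.4499/17.57 = 37.7 m/s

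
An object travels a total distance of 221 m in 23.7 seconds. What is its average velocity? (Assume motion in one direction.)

v_avg = Δd / Δt = 221 / 23.7 = 9.32 m/s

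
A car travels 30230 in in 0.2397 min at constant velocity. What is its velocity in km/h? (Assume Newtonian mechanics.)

d = 30230 in × 0.0254 = 767.842 m
t = 0.2397 min × 60.0 = 14.382 s
v = d / t = 767.842 / 14.382 = 53.3891 m/s
v = 53.3891 m/s / 0.2777777777777778 = 192.2 km/h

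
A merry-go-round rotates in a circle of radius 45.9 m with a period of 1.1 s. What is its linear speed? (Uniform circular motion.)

v = 2πr/T = 2π×45.9/1.1 = 262.18 m/s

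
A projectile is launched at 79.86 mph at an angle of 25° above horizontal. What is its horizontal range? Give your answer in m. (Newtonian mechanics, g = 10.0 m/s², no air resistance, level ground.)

v₀ = 79.86 mph × 0.44704 = 35.7006 m/s
R = v₀² × sin(2θ) / g = 35.7006² × sin(2 × 25°) / 10.0 = 1274.53 × 0.766044 / 10.0 = 97.63 m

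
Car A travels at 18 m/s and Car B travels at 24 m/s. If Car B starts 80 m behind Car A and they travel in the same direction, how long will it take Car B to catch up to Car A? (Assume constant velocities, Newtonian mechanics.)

Relative speed: v_rel = 24 - 18 = 6 m/s
Time to catch: t = d₀/v_rel = 80/6 = 13.33 s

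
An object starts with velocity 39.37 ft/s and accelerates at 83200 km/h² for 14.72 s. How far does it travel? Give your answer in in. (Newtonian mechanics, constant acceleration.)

v₀ = 39.37 ft/s × 0.3048 = 12.0 m/s
a = 83200 km/h² × 7.716049382716049e-05 = 6.41975 m/s²
d = v₀ × t + ½ × a × t² = 12.0 × 14.72 + 0.5 × 6.41975 × 14.72² = 872.151 m
d = 872.151 m / 0.0254 = 34340 in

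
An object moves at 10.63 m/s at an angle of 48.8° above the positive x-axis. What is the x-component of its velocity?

vₓ = v cos(θ) = 10.63 × cos(48.8°) = 7.0 m/s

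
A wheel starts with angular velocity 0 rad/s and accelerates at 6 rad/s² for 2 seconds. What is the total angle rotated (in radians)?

θ = ω₀t + ½αt² = 0×2 + ½×6×2² = 12.0 rad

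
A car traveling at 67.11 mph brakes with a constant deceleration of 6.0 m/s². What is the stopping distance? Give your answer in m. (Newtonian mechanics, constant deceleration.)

v₀ = 67.11 mph × 0.44704 = 30.0009 m/s
d = v₀² / (2a) = 30.0009² / (2 × 6.0) = 900.054 / 12.0 = 75.0 m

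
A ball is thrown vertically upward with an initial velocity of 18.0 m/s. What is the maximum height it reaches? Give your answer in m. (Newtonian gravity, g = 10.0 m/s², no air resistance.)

h_max = v₀² / (2g) = 18.0² / (2 × 10.0) = 324.0 / 20.0 = 16.2 m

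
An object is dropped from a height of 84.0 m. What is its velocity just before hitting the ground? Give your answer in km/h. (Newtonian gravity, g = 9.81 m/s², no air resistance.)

v = √(2gh) = √(2 × 9.81 × 84.0) = 40.5966 m/s
v = 40.5966 m/s / 0.2777777777777778 = 146.1 km/h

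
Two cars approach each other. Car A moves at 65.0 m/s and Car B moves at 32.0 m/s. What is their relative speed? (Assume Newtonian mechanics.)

v_rel = v_A + v_B = 65.0 + 32.0 = 97.0 m/s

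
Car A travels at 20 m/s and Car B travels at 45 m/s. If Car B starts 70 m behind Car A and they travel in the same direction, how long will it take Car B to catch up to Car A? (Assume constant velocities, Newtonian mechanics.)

Relative speed: v_rel = 45 - 20 = 25 m/s
Time to catch: t = d₀/v_rel = 70/25 = 2.8 s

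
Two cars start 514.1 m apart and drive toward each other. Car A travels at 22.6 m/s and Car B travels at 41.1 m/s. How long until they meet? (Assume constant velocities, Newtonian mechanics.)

Combined speed: v_combined = 22.6 + 41.1 = 63.7 m/s
Time to meet: t = d/v_combined = 514.1/63.7 = 8.07 s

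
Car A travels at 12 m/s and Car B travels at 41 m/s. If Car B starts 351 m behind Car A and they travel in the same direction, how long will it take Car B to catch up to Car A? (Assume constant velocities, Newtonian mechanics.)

Relative speed: v_rel = 41 - 12 = 29 m/s
Time to catch: t = d₀/v_rel = 351/29 = 12.1 s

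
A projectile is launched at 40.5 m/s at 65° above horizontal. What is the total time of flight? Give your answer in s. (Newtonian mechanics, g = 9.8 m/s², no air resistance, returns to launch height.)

T = 2 × v₀ × sin(θ) / g = 2 × 40.5 × sin(65°) / 9.8 = 2 × 40.5 × 0.906308 / 9.8 = 7.491 s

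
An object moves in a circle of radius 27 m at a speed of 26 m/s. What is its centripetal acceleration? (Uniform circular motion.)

a_c = v²/r = 26²/27 = 676/27 = 25.04 m/s²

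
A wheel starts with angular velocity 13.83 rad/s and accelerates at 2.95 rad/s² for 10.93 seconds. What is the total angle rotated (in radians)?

θ = ω₀t + ½αt² = 13.83×10.93 + ½×2.95×10.93² = 327.37 rad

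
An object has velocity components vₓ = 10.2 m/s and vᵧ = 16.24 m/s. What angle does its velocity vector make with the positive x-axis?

θ = arctan(vᵧ/vₓ) = arctan(16.24/10.2) = 57.87°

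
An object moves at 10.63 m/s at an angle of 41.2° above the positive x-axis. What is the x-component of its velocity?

vₓ = v cos(θ) = 10.63 × cos(41.2°) = 8.0 m/s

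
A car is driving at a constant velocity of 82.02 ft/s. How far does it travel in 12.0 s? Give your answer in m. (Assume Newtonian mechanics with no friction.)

v = 82.02 ft/s × 0.3048 = 24.9997 m/s
d = v × t = 24.9997 × 12.0 = 300.0 m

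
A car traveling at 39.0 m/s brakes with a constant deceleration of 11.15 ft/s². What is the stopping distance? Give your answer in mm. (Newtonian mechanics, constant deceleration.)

a = 11.15 ft/s² × 0.3048 = 3.39852 m/s²
d = v₀² / (2a) = 39.0² / (2 × 3.39852) = 1521.0 / 6.79704 = 223.774 m
d = 223.774 m / 0.001 = 223800 mm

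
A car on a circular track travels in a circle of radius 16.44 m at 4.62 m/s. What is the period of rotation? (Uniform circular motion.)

T = 2πr/v = 2π×16.44/4.62 = 22.36 s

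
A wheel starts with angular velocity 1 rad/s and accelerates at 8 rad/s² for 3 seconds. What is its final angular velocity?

ω = ω₀ + αt = 1 + 8 × 3 = 25 rad/s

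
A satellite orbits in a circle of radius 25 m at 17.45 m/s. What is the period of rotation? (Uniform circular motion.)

T = 2πr/v = 2π×25/17.45 = 9.0 s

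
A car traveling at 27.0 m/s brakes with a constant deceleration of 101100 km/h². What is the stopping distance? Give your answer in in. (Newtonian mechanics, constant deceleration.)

a = 101100 km/h² × 7.716049382716049e-05 = 7.80093 m/s²
d = v₀² / (2a) = 27.0² / (2 × 7.80093) = 729.0 / 15.6019 = 46.7251 m
d = 46.7251 m / 0.0254 = 1840 in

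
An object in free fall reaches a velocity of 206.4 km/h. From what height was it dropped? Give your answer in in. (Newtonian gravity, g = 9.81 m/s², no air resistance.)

v = 206.4 km/h × 0.2777777777777778 = 57.3333 m/s
h = v² / (2g) = 57.3333² / (2 × 9.81) = 167.539 m
h = 167.539 m / 0.0254 = 6596 in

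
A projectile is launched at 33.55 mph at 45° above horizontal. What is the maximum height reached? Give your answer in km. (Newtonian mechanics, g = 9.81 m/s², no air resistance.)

v₀ = 33.55 mph × 0.44704 = 14.9982 m/s
H = v₀² × sin²(θ) / (2g) = 14.9982² × sin(45°)² / (2 × 9.81) = 224.946 × 0.5 / 19.62 = 5.73257 m
H = 5.73257 m / 1000.0 = 0.005733 km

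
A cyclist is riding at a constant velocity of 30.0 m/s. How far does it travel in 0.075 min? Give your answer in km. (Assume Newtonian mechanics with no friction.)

t = 0.075 min × 60.0 = 4.5 s
d = v × t = 30.0 × 4.5 = 135.0 m
d = 135.0 m / 1000.0 = 0.135 km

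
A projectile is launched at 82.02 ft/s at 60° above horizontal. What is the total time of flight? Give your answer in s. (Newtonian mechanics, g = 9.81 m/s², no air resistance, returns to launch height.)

v₀ = 82.02 ft/s × 0.3048 = 24.9997 m/s
T = 2 × v₀ × sin(θ) / g = 2 × 24.9997 × sin(60°) / 9.81 = 2 × 24.9997 × 0.866025 / 9.81 = 4.414 s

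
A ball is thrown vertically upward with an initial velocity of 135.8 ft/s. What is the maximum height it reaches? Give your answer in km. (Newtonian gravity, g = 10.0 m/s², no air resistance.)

v₀ = 135.8 ft/s × 0.3048 = 41.3918 m/s
h_max = v₀² / (2g) = 41.3918² / (2 × 10.0) = 1713.28 / 20.0 = 85.664 m
h_max = 85.664 m / 1000.0 = 0.08566 km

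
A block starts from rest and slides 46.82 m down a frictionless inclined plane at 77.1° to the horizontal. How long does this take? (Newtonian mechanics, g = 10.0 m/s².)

a = g sin(θ) = 10.0 × sin(77.1°) = 9.7476 m/s²
t = √(2d/a) = √(2 × 46.82 / 9.7476) = 3.1 s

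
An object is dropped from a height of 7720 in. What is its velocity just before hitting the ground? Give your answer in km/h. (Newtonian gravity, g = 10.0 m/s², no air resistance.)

h = 7720 in × 0.0254 = 196.088 m
v = √(2gh) = √(2 × 10.0 × 196.088) = 62.624 m/s
v = 62.624 m/s / 0.2777777777777778 = 225.4 km/h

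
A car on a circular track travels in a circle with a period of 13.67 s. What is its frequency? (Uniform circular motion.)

f = 1/T = 1/13.67 = 0.0732 Hz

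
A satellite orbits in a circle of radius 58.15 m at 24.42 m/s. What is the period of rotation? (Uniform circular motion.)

T = 2πr/v = 2π×58.15/24.42 = 14.96 s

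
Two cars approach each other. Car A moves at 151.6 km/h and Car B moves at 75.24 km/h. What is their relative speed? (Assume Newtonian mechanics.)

v_rel = v_A + v_B = 151.6 + 75.24 = 226.84 km/h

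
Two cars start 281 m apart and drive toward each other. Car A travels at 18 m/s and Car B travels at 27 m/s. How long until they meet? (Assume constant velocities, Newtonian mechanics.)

Combined speed: v_combined = 18 + 27 = 45 m/s
Time to meet: t = d/v_combined = 281/45 = 6.24 s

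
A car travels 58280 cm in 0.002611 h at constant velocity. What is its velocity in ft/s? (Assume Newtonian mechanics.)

d = 58280 cm × 0.01 = 582.8 m
t = 0.002611 h × 3600.0 = 9.3996 s
v = d / t = 582.8 / 9.3996 = 62.0026 m/s
v = 62.0026 m/s / 0.3048 = 203.4 ft/s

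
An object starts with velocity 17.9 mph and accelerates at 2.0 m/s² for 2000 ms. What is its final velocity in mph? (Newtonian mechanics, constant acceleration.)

v₀ = 17.9 mph × 0.44704 = 8.00202 m/s
t = 2000 ms × 0.001 = 2.0 s
v = v₀ + a × t = 8.00202 + 2.0 × 2.0 = 12.002 m/s
v = 12.002 m/s / 0.44704 = 26.85 mph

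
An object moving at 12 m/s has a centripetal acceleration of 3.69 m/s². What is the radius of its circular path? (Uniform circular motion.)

r = v²/a_c = 12²/3.69 = 39.02 m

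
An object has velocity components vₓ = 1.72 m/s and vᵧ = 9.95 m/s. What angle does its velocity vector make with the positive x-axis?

θ = arctan(vᵧ/vₓ) = arctan(9.95/1.72) = 80.19°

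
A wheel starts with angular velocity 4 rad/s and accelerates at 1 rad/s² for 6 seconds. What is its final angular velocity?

ω = ω₀ + αt = 4 + 1 × 6 = 10 rad/s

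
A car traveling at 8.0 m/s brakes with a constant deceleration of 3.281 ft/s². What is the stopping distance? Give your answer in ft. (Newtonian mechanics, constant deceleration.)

a = 3.281 ft/s² × 0.3048 = 1.00005 m/s²
d = v₀² / (2a) = 8.0² / (2 × 1.00005) = 64.0 / 2.0001 = 31.9984 m
d = 31.9984 m / 0.3048 = 105.0 ft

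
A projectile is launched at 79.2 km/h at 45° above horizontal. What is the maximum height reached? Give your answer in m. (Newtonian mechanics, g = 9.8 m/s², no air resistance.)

v₀ = 79.2 km/h × 0.2777777777777778 = 22.0 m/s
H = v₀² × sin²(θ) / (2g) = 22.0² × sin(45°)² / (2 × 9.8) = 484.0 × 0.5 / 19.6 = 12.35 m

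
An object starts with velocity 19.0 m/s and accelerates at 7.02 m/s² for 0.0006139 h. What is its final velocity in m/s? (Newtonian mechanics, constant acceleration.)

t = 0.0006139 h × 3600.0 = 2.21004 s
v = v₀ + a × t = 19.0 + 7.02 × 2.21004 = 34.51 m/s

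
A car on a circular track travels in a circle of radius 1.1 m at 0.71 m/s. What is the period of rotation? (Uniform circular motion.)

T = 2πr/v = 2π×1.1/0.71 = 9.73 s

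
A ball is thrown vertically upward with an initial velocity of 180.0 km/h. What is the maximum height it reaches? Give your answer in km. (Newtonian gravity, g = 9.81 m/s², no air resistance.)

v₀ = 180.0 km/h × 0.2777777777777778 = 50.0 m/s
h_max = v₀² / (2g) = 50.0² / (2 × 9.81) = 2500.0 / 19.62 = 127.421 m
h_max = 127.421 m / 1000.0 = 0.1274 km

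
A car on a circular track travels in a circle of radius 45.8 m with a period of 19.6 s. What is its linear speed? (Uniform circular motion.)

v = 2πr/T = 2π×45.8/19.6 = 14.68 m/s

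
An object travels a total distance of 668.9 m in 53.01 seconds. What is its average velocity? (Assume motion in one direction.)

v_avg = Δd / Δt = 668.9 / 53.01 = 12.62 m/s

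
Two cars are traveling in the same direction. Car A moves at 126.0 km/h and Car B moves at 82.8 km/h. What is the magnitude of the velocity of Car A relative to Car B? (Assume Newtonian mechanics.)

v_rel = |v_A - v_B| = |126.0 - 82.8| = 43.2 km/h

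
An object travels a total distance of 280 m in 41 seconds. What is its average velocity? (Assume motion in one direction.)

v_avg = Δd / Δt = 280 / 41 = 6.83 m/s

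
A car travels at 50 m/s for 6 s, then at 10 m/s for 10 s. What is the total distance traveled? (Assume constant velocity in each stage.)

d₁ = v₁t₁ = 50 × 6 = 300 m
d₂ = v₂t₂ = 10 × 10 = 100 m
d_total = 300 + 100 = 400 m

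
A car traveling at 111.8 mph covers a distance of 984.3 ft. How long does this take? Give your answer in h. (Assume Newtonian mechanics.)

d = 984.3 ft × 0.3048 = 300.015 m
v = 111.8 mph × 0.44704 = 49.9791 m/s
t = d / v = 300.015 / 49.9791 = 6.00281 s
t = 6.00281 s / 3600.0 = 0.001667 h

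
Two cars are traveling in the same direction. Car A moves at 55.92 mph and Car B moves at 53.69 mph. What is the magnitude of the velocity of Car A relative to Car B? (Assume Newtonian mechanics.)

v_rel = |v_A - v_B| = |55.92 - 53.69| = 2.23 mph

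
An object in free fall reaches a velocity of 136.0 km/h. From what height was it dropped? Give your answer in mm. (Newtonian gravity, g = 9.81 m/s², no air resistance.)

v = 136.0 km/h × 0.2777777777777778 = 37.7778 m/s
h = v² / (2g) = 37.7778² / (2 × 9.81) = 72.7402 m
h = 72.7402 m / 0.001 = 72740 mm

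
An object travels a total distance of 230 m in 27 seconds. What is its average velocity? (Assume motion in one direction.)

v_avg = Δd / Δt = 230 / 27 = 8.52 m/s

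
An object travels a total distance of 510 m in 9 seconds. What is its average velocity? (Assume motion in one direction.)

v_avg = Δd / Δt = 510 / 9 = 56.67 m/s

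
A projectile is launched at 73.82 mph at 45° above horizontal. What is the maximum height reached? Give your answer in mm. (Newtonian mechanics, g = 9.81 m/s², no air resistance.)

v₀ = 73.82 mph × 0.44704 = 33.0005 m/s
H = v₀² × sin²(θ) / (2g) = 33.0005² × sin(45°)² / (2 × 9.81) = 1089.03 × 0.5 / 19.62 = 27.7531 m
H = 27.7531 m / 0.001 = 27750 mm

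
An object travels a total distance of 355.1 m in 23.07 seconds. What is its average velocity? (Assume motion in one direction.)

v_avg = Δd / Δt = 355.1 / 23.07 = 15.39 m/s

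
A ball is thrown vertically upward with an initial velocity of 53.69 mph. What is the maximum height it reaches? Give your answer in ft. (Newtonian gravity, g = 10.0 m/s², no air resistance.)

v₀ = 53.69 mph × 0.44704 = 24.0016 m/s
h_max = v₀² / (2g) = 24.0016² / (2 × 10.0) = 576.077 / 20.0 = 28.8039 m
h_max = 28.8039 m / 0.3048 = 94.5 ft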